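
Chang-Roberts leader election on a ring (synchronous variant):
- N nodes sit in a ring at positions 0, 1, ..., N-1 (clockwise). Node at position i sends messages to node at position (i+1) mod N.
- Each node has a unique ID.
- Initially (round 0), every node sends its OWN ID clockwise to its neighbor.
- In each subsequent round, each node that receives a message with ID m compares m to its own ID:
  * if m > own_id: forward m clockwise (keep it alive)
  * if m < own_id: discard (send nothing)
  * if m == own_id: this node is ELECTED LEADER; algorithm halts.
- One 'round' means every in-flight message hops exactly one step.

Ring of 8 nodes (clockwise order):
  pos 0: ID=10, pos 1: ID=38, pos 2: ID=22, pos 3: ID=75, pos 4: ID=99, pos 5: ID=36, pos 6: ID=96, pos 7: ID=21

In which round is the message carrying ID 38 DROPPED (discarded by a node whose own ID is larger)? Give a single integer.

Answer: 2

Derivation:
Round 1: pos1(id38) recv 10: drop; pos2(id22) recv 38: fwd; pos3(id75) recv 22: drop; pos4(id99) recv 75: drop; pos5(id36) recv 99: fwd; pos6(id96) recv 36: drop; pos7(id21) recv 96: fwd; pos0(id10) recv 21: fwd
Round 2: pos3(id75) recv 38: drop; pos6(id96) recv 99: fwd; pos0(id10) recv 96: fwd; pos1(id38) recv 21: drop
Round 3: pos7(id21) recv 99: fwd; pos1(id38) recv 96: fwd
Round 4: pos0(id10) recv 99: fwd; pos2(id22) recv 96: fwd
Round 5: pos1(id38) recv 99: fwd; pos3(id75) recv 96: fwd
Round 6: pos2(id22) recv 99: fwd; pos4(id99) recv 96: drop
Round 7: pos3(id75) recv 99: fwd
Round 8: pos4(id99) recv 99: ELECTED
Message ID 38 originates at pos 1; dropped at pos 3 in round 2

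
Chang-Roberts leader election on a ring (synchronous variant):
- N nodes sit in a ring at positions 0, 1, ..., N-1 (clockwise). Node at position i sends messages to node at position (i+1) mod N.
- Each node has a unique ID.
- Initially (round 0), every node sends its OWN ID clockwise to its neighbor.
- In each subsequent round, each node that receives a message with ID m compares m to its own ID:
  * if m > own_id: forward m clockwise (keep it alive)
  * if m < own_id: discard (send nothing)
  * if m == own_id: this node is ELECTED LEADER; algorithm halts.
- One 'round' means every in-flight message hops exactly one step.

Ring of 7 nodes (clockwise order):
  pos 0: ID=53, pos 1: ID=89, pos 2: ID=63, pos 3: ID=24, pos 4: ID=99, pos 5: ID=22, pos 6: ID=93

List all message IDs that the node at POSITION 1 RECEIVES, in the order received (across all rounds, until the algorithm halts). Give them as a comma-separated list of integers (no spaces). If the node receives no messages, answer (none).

Answer: 53,93,99

Derivation:
Round 1: pos1(id89) recv 53: drop; pos2(id63) recv 89: fwd; pos3(id24) recv 63: fwd; pos4(id99) recv 24: drop; pos5(id22) recv 99: fwd; pos6(id93) recv 22: drop; pos0(id53) recv 93: fwd
Round 2: pos3(id24) recv 89: fwd; pos4(id99) recv 63: drop; pos6(id93) recv 99: fwd; pos1(id89) recv 93: fwd
Round 3: pos4(id99) recv 89: drop; pos0(id53) recv 99: fwd; pos2(id63) recv 93: fwd
Round 4: pos1(id89) recv 99: fwd; pos3(id24) recv 93: fwd
Round 5: pos2(id63) recv 99: fwd; pos4(id99) recv 93: drop
Round 6: pos3(id24) recv 99: fwd
Round 7: pos4(id99) recv 99: ELECTED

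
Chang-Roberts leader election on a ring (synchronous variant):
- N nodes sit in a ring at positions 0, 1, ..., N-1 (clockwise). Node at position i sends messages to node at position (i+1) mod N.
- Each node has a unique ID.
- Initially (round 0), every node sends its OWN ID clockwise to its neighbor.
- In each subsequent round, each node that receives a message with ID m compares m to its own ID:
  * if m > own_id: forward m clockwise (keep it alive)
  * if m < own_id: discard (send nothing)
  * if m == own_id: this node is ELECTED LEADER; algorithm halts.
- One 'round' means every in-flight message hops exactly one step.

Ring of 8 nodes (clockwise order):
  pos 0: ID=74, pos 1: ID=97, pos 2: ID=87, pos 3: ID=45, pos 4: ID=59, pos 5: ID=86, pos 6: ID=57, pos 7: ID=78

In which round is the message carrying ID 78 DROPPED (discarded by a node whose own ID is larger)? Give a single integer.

Round 1: pos1(id97) recv 74: drop; pos2(id87) recv 97: fwd; pos3(id45) recv 87: fwd; pos4(id59) recv 45: drop; pos5(id86) recv 59: drop; pos6(id57) recv 86: fwd; pos7(id78) recv 57: drop; pos0(id74) recv 78: fwd
Round 2: pos3(id45) recv 97: fwd; pos4(id59) recv 87: fwd; pos7(id78) recv 86: fwd; pos1(id97) recv 78: drop
Round 3: pos4(id59) recv 97: fwd; pos5(id86) recv 87: fwd; pos0(id74) recv 86: fwd
Round 4: pos5(id86) recv 97: fwd; pos6(id57) recv 87: fwd; pos1(id97) recv 86: drop
Round 5: pos6(id57) recv 97: fwd; pos7(id78) recv 87: fwd
Round 6: pos7(id78) recv 97: fwd; pos0(id74) recv 87: fwd
Round 7: pos0(id74) recv 97: fwd; pos1(id97) recv 87: drop
Round 8: pos1(id97) recv 97: ELECTED
Message ID 78 originates at pos 7; dropped at pos 1 in round 2

Answer: 2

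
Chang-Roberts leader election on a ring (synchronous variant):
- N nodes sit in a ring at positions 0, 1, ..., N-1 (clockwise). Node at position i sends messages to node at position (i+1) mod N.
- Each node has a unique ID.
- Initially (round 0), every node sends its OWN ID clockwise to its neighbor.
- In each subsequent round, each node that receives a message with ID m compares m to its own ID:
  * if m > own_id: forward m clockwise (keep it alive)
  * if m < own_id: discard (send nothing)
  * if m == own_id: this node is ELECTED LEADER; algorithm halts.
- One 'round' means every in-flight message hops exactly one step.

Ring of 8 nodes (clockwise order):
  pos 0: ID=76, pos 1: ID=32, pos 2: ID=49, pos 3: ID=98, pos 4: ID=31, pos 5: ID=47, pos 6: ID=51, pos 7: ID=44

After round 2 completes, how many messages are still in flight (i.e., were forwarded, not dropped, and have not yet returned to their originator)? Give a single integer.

Answer: 2

Derivation:
Round 1: pos1(id32) recv 76: fwd; pos2(id49) recv 32: drop; pos3(id98) recv 49: drop; pos4(id31) recv 98: fwd; pos5(id47) recv 31: drop; pos6(id51) recv 47: drop; pos7(id44) recv 51: fwd; pos0(id76) recv 44: drop
Round 2: pos2(id49) recv 76: fwd; pos5(id47) recv 98: fwd; pos0(id76) recv 51: drop
After round 2: 2 messages still in flight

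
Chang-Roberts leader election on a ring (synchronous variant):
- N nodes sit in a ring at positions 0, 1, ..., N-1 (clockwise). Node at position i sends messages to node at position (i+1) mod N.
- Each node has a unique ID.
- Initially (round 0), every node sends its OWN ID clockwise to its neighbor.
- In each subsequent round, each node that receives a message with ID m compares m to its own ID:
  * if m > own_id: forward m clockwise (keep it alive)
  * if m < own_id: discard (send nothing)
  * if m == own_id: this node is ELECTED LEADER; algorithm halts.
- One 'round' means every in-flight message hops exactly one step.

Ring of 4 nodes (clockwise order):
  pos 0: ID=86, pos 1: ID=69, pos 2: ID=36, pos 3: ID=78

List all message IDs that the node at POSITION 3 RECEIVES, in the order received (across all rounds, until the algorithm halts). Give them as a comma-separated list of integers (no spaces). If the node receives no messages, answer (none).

Round 1: pos1(id69) recv 86: fwd; pos2(id36) recv 69: fwd; pos3(id78) recv 36: drop; pos0(id86) recv 78: drop
Round 2: pos2(id36) recv 86: fwd; pos3(id78) recv 69: drop
Round 3: pos3(id78) recv 86: fwd
Round 4: pos0(id86) recv 86: ELECTED

Answer: 36,69,86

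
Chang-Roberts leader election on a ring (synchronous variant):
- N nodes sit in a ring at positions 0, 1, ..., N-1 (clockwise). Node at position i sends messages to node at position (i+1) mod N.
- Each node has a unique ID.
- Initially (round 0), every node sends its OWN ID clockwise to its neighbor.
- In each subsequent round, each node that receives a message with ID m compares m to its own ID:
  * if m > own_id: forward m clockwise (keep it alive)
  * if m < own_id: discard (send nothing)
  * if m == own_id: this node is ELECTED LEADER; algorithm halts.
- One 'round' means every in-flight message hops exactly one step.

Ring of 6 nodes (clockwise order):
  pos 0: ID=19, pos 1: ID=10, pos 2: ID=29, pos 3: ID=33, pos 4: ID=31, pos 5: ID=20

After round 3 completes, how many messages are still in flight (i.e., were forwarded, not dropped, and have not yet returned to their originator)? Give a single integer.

Answer: 2

Derivation:
Round 1: pos1(id10) recv 19: fwd; pos2(id29) recv 10: drop; pos3(id33) recv 29: drop; pos4(id31) recv 33: fwd; pos5(id20) recv 31: fwd; pos0(id19) recv 20: fwd
Round 2: pos2(id29) recv 19: drop; pos5(id20) recv 33: fwd; pos0(id19) recv 31: fwd; pos1(id10) recv 20: fwd
Round 3: pos0(id19) recv 33: fwd; pos1(id10) recv 31: fwd; pos2(id29) recv 20: drop
After round 3: 2 messages still in flight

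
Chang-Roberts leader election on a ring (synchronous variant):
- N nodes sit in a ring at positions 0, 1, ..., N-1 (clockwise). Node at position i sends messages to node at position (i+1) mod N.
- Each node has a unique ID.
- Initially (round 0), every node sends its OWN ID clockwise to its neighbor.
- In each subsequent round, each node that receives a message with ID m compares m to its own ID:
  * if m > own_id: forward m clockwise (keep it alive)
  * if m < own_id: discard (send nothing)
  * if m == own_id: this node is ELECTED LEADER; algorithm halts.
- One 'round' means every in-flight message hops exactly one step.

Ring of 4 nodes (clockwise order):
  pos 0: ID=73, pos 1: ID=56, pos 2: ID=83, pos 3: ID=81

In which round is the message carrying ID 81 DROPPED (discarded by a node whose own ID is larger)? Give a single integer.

Round 1: pos1(id56) recv 73: fwd; pos2(id83) recv 56: drop; pos3(id81) recv 83: fwd; pos0(id73) recv 81: fwd
Round 2: pos2(id83) recv 73: drop; pos0(id73) recv 83: fwd; pos1(id56) recv 81: fwd
Round 3: pos1(id56) recv 83: fwd; pos2(id83) recv 81: drop
Round 4: pos2(id83) recv 83: ELECTED
Message ID 81 originates at pos 3; dropped at pos 2 in round 3

Answer: 3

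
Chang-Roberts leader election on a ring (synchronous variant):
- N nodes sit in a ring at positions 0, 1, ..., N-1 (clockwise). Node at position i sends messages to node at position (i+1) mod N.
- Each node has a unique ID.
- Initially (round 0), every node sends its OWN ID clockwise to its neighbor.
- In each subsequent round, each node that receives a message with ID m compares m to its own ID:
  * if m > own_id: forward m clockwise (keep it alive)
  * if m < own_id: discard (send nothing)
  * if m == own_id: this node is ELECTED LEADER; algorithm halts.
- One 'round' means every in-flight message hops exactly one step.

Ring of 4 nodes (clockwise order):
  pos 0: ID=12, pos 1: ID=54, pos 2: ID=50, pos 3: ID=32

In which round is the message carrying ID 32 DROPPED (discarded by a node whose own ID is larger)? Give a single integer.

Answer: 2

Derivation:
Round 1: pos1(id54) recv 12: drop; pos2(id50) recv 54: fwd; pos3(id32) recv 50: fwd; pos0(id12) recv 32: fwd
Round 2: pos3(id32) recv 54: fwd; pos0(id12) recv 50: fwd; pos1(id54) recv 32: drop
Round 3: pos0(id12) recv 54: fwd; pos1(id54) recv 50: drop
Round 4: pos1(id54) recv 54: ELECTED
Message ID 32 originates at pos 3; dropped at pos 1 in round 2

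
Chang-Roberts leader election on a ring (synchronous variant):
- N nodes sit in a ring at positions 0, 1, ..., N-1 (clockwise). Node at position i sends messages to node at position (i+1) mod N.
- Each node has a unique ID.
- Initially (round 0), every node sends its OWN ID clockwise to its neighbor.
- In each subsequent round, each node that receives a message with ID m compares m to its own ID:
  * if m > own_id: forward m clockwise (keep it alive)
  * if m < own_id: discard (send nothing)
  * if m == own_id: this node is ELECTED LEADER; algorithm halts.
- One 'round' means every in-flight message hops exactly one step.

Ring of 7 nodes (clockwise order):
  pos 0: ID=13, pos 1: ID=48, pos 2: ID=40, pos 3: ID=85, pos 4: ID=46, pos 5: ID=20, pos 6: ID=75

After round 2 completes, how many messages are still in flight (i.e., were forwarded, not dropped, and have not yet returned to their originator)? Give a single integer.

Answer: 2

Derivation:
Round 1: pos1(id48) recv 13: drop; pos2(id40) recv 48: fwd; pos3(id85) recv 40: drop; pos4(id46) recv 85: fwd; pos5(id20) recv 46: fwd; pos6(id75) recv 20: drop; pos0(id13) recv 75: fwd
Round 2: pos3(id85) recv 48: drop; pos5(id20) recv 85: fwd; pos6(id75) recv 46: drop; pos1(id48) recv 75: fwd
After round 2: 2 messages still in flight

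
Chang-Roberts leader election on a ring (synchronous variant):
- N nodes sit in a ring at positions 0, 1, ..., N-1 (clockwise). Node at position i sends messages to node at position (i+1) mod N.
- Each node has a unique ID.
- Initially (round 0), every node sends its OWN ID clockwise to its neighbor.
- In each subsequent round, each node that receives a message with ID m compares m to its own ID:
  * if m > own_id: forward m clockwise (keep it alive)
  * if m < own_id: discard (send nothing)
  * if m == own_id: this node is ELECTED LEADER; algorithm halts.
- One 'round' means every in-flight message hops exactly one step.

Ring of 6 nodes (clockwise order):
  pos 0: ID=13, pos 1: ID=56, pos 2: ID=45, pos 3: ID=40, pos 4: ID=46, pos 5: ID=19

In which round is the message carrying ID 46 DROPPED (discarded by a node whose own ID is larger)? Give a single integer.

Answer: 3

Derivation:
Round 1: pos1(id56) recv 13: drop; pos2(id45) recv 56: fwd; pos3(id40) recv 45: fwd; pos4(id46) recv 40: drop; pos5(id19) recv 46: fwd; pos0(id13) recv 19: fwd
Round 2: pos3(id40) recv 56: fwd; pos4(id46) recv 45: drop; pos0(id13) recv 46: fwd; pos1(id56) recv 19: drop
Round 3: pos4(id46) recv 56: fwd; pos1(id56) recv 46: drop
Round 4: pos5(id19) recv 56: fwd
Round 5: pos0(id13) recv 56: fwd
Round 6: pos1(id56) recv 56: ELECTED
Message ID 46 originates at pos 4; dropped at pos 1 in round 3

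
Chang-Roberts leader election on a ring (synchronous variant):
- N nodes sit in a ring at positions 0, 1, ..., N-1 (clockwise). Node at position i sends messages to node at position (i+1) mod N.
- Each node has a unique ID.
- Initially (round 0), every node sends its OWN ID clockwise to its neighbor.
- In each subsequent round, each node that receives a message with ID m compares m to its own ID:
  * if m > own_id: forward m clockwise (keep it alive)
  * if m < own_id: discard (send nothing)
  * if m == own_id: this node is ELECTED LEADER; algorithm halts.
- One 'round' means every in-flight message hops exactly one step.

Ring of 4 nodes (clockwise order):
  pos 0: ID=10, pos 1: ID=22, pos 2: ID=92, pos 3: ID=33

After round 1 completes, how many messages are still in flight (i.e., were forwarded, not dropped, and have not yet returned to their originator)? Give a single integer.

Round 1: pos1(id22) recv 10: drop; pos2(id92) recv 22: drop; pos3(id33) recv 92: fwd; pos0(id10) recv 33: fwd
After round 1: 2 messages still in flight

Answer: 2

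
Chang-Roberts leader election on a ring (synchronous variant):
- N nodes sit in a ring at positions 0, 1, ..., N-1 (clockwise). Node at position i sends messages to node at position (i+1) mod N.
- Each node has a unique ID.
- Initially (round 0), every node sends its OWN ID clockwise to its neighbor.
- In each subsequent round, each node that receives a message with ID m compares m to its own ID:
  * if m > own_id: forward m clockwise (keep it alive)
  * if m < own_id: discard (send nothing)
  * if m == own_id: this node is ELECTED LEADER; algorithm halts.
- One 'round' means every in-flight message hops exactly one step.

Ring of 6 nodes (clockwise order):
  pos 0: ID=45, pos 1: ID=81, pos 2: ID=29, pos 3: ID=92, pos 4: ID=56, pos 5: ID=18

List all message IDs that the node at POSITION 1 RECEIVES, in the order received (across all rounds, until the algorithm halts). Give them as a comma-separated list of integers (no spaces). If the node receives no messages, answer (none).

Round 1: pos1(id81) recv 45: drop; pos2(id29) recv 81: fwd; pos3(id92) recv 29: drop; pos4(id56) recv 92: fwd; pos5(id18) recv 56: fwd; pos0(id45) recv 18: drop
Round 2: pos3(id92) recv 81: drop; pos5(id18) recv 92: fwd; pos0(id45) recv 56: fwd
Round 3: pos0(id45) recv 92: fwd; pos1(id81) recv 56: drop
Round 4: pos1(id81) recv 92: fwd
Round 5: pos2(id29) recv 92: fwd
Round 6: pos3(id92) recv 92: ELECTED

Answer: 45,56,92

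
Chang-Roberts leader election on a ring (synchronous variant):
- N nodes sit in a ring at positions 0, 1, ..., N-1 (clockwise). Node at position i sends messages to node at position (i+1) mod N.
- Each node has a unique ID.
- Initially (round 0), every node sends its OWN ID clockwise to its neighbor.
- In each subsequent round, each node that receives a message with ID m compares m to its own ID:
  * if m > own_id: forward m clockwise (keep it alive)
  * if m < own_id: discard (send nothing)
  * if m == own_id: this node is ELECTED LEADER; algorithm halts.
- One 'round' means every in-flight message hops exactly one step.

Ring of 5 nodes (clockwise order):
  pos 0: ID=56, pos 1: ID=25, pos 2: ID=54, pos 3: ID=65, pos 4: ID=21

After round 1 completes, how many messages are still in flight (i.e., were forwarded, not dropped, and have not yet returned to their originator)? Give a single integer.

Answer: 2

Derivation:
Round 1: pos1(id25) recv 56: fwd; pos2(id54) recv 25: drop; pos3(id65) recv 54: drop; pos4(id21) recv 65: fwd; pos0(id56) recv 21: drop
After round 1: 2 messages still in flight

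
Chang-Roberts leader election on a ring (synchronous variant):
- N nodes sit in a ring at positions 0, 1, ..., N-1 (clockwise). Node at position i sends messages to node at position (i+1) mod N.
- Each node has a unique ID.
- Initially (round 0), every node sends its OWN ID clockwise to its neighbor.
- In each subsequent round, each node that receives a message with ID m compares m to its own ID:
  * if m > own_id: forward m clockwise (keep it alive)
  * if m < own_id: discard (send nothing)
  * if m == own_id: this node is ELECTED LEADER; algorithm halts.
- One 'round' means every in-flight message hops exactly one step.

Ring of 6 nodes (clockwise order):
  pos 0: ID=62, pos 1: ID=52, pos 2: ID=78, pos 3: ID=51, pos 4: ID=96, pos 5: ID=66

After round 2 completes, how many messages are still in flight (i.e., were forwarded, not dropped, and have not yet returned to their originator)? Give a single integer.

Answer: 2

Derivation:
Round 1: pos1(id52) recv 62: fwd; pos2(id78) recv 52: drop; pos3(id51) recv 78: fwd; pos4(id96) recv 51: drop; pos5(id66) recv 96: fwd; pos0(id62) recv 66: fwd
Round 2: pos2(id78) recv 62: drop; pos4(id96) recv 78: drop; pos0(id62) recv 96: fwd; pos1(id52) recv 66: fwd
After round 2: 2 messages still in flight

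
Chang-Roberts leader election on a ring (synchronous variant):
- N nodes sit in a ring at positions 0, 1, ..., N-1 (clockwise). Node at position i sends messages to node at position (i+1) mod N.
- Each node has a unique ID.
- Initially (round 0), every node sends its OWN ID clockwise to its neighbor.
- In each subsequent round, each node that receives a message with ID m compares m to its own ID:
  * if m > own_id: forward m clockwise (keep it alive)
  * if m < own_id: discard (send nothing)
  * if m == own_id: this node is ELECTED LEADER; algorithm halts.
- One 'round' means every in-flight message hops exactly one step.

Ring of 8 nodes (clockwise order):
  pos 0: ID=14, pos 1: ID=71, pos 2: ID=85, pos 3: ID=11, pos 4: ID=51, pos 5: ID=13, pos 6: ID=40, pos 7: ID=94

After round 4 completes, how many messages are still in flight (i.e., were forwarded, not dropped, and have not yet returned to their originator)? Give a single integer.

Round 1: pos1(id71) recv 14: drop; pos2(id85) recv 71: drop; pos3(id11) recv 85: fwd; pos4(id51) recv 11: drop; pos5(id13) recv 51: fwd; pos6(id40) recv 13: drop; pos7(id94) recv 40: drop; pos0(id14) recv 94: fwd
Round 2: pos4(id51) recv 85: fwd; pos6(id40) recv 51: fwd; pos1(id71) recv 94: fwd
Round 3: pos5(id13) recv 85: fwd; pos7(id94) recv 51: drop; pos2(id85) recv 94: fwd
Round 4: pos6(id40) recv 85: fwd; pos3(id11) recv 94: fwd
After round 4: 2 messages still in flight

Answer: 2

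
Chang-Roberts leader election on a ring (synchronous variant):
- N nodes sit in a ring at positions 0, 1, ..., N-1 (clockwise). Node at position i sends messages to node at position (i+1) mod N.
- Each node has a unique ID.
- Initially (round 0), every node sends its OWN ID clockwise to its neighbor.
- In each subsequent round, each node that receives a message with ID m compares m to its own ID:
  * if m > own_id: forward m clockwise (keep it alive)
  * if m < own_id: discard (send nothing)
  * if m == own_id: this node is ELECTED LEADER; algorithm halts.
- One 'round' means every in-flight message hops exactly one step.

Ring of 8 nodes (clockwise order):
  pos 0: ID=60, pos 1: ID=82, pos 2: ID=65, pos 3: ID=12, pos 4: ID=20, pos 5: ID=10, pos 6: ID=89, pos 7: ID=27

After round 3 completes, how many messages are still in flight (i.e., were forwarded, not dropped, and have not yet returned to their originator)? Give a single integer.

Answer: 3

Derivation:
Round 1: pos1(id82) recv 60: drop; pos2(id65) recv 82: fwd; pos3(id12) recv 65: fwd; pos4(id20) recv 12: drop; pos5(id10) recv 20: fwd; pos6(id89) recv 10: drop; pos7(id27) recv 89: fwd; pos0(id60) recv 27: drop
Round 2: pos3(id12) recv 82: fwd; pos4(id20) recv 65: fwd; pos6(id89) recv 20: drop; pos0(id60) recv 89: fwd
Round 3: pos4(id20) recv 82: fwd; pos5(id10) recv 65: fwd; pos1(id82) recv 89: fwd
After round 3: 3 messages still in flight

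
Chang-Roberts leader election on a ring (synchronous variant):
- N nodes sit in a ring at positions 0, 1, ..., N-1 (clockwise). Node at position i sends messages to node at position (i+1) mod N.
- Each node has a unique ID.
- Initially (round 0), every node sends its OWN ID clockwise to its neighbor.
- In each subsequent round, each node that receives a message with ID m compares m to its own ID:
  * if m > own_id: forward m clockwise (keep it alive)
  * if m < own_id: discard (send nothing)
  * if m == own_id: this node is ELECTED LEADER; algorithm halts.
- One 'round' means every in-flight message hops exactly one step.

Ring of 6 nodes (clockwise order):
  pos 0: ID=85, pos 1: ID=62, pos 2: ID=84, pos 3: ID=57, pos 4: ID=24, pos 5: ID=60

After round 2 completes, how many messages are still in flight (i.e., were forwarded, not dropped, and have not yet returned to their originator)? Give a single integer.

Round 1: pos1(id62) recv 85: fwd; pos2(id84) recv 62: drop; pos3(id57) recv 84: fwd; pos4(id24) recv 57: fwd; pos5(id60) recv 24: drop; pos0(id85) recv 60: drop
Round 2: pos2(id84) recv 85: fwd; pos4(id24) recv 84: fwd; pos5(id60) recv 57: drop
After round 2: 2 messages still in flight

Answer: 2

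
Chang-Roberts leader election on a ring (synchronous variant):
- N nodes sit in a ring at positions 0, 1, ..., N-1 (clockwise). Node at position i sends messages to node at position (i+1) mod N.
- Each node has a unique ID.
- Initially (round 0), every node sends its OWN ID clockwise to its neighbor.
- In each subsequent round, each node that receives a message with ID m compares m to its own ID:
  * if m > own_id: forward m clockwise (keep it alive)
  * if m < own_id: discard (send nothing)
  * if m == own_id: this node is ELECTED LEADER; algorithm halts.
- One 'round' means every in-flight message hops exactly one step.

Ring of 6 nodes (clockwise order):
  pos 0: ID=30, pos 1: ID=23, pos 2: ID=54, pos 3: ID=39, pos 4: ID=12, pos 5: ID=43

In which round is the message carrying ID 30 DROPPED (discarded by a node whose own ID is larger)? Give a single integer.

Round 1: pos1(id23) recv 30: fwd; pos2(id54) recv 23: drop; pos3(id39) recv 54: fwd; pos4(id12) recv 39: fwd; pos5(id43) recv 12: drop; pos0(id30) recv 43: fwd
Round 2: pos2(id54) recv 30: drop; pos4(id12) recv 54: fwd; pos5(id43) recv 39: drop; pos1(id23) recv 43: fwd
Round 3: pos5(id43) recv 54: fwd; pos2(id54) recv 43: drop
Round 4: pos0(id30) recv 54: fwd
Round 5: pos1(id23) recv 54: fwd
Round 6: pos2(id54) recv 54: ELECTED
Message ID 30 originates at pos 0; dropped at pos 2 in round 2

Answer: 2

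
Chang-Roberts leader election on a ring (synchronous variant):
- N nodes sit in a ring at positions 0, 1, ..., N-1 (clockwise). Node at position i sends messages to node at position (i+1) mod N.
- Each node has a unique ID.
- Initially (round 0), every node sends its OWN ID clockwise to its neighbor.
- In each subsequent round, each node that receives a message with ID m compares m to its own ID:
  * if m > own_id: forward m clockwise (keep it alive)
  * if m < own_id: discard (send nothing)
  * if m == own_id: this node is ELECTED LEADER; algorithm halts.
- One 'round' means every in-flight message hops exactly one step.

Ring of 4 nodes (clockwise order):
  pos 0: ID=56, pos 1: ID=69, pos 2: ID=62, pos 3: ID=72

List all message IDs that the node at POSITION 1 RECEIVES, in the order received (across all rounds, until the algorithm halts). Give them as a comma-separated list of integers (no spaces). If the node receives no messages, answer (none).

Answer: 56,72

Derivation:
Round 1: pos1(id69) recv 56: drop; pos2(id62) recv 69: fwd; pos3(id72) recv 62: drop; pos0(id56) recv 72: fwd
Round 2: pos3(id72) recv 69: drop; pos1(id69) recv 72: fwd
Round 3: pos2(id62) recv 72: fwd
Round 4: pos3(id72) recv 72: ELECTED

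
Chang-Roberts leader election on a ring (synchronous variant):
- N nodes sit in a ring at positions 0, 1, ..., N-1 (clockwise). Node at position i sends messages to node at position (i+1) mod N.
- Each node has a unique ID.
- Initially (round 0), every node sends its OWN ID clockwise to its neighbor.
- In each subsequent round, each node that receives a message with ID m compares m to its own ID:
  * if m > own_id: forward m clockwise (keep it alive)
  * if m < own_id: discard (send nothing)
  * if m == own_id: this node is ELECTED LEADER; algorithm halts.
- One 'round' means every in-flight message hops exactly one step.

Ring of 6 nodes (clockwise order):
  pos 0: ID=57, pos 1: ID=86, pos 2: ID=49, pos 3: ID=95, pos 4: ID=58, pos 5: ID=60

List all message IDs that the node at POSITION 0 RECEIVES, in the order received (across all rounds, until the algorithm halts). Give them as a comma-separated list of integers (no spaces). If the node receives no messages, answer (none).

Round 1: pos1(id86) recv 57: drop; pos2(id49) recv 86: fwd; pos3(id95) recv 49: drop; pos4(id58) recv 95: fwd; pos5(id60) recv 58: drop; pos0(id57) recv 60: fwd
Round 2: pos3(id95) recv 86: drop; pos5(id60) recv 95: fwd; pos1(id86) recv 60: drop
Round 3: pos0(id57) recv 95: fwd
Round 4: pos1(id86) recv 95: fwd
Round 5: pos2(id49) recv 95: fwd
Round 6: pos3(id95) recv 95: ELECTED

Answer: 60,95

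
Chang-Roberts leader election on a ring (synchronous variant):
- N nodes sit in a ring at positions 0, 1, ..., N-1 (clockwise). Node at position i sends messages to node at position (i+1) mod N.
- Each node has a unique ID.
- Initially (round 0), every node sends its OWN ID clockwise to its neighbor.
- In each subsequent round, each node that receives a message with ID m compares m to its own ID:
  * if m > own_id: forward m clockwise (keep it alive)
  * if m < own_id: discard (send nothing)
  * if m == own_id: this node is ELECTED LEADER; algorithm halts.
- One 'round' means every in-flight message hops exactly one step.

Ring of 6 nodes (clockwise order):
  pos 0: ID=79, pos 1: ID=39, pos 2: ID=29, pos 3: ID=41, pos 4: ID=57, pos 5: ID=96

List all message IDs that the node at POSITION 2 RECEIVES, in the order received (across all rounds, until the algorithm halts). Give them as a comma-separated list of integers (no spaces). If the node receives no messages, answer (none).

Round 1: pos1(id39) recv 79: fwd; pos2(id29) recv 39: fwd; pos3(id41) recv 29: drop; pos4(id57) recv 41: drop; pos5(id96) recv 57: drop; pos0(id79) recv 96: fwd
Round 2: pos2(id29) recv 79: fwd; pos3(id41) recv 39: drop; pos1(id39) recv 96: fwd
Round 3: pos3(id41) recv 79: fwd; pos2(id29) recv 96: fwd
Round 4: pos4(id57) recv 79: fwd; pos3(id41) recv 96: fwd
Round 5: pos5(id96) recv 79: drop; pos4(id57) recv 96: fwd
Round 6: pos5(id96) recv 96: ELECTED

Answer: 39,79,96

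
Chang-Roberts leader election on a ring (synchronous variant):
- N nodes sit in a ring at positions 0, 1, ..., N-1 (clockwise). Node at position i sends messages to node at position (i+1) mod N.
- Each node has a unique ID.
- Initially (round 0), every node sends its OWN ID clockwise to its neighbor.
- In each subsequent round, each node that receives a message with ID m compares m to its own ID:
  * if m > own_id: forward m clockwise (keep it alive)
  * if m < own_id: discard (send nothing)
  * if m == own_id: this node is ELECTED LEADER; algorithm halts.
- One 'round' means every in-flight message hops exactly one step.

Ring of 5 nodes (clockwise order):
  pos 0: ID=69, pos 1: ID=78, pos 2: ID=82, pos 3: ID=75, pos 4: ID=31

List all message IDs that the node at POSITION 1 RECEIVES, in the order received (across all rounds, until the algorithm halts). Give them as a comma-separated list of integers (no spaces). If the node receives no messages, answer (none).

Round 1: pos1(id78) recv 69: drop; pos2(id82) recv 78: drop; pos3(id75) recv 82: fwd; pos4(id31) recv 75: fwd; pos0(id69) recv 31: drop
Round 2: pos4(id31) recv 82: fwd; pos0(id69) recv 75: fwd
Round 3: pos0(id69) recv 82: fwd; pos1(id78) recv 75: drop
Round 4: pos1(id78) recv 82: fwd
Round 5: pos2(id82) recv 82: ELECTED

Answer: 69,75,82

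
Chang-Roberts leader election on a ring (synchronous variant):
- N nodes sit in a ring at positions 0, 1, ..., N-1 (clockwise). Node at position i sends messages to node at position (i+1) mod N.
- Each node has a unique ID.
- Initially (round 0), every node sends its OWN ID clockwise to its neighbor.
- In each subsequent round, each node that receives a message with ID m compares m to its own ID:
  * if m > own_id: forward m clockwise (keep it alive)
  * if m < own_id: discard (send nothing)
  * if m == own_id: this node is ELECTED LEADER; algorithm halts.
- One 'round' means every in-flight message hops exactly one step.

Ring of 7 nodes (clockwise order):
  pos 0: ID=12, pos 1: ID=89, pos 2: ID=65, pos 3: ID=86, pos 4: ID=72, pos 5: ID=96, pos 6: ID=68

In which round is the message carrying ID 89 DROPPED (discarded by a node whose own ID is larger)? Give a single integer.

Answer: 4

Derivation:
Round 1: pos1(id89) recv 12: drop; pos2(id65) recv 89: fwd; pos3(id86) recv 65: drop; pos4(id72) recv 86: fwd; pos5(id96) recv 72: drop; pos6(id68) recv 96: fwd; pos0(id12) recv 68: fwd
Round 2: pos3(id86) recv 89: fwd; pos5(id96) recv 86: drop; pos0(id12) recv 96: fwd; pos1(id89) recv 68: drop
Round 3: pos4(id72) recv 89: fwd; pos1(id89) recv 96: fwd
Round 4: pos5(id96) recv 89: drop; pos2(id65) recv 96: fwd
Round 5: pos3(id86) recv 96: fwd
Round 6: pos4(id72) recv 96: fwd
Round 7: pos5(id96) recv 96: ELECTED
Message ID 89 originates at pos 1; dropped at pos 5 in round 4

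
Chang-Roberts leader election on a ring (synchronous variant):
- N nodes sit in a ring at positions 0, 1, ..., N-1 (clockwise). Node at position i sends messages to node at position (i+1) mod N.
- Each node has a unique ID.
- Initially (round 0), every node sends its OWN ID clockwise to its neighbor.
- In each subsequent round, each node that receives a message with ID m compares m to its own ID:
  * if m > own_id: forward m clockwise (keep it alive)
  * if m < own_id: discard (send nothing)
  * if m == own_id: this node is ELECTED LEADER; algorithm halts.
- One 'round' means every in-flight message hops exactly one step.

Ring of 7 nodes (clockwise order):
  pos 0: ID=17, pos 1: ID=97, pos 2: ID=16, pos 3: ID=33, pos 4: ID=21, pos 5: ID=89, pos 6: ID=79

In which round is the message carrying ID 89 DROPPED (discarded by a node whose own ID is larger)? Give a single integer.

Round 1: pos1(id97) recv 17: drop; pos2(id16) recv 97: fwd; pos3(id33) recv 16: drop; pos4(id21) recv 33: fwd; pos5(id89) recv 21: drop; pos6(id79) recv 89: fwd; pos0(id17) recv 79: fwd
Round 2: pos3(id33) recv 97: fwd; pos5(id89) recv 33: drop; pos0(id17) recv 89: fwd; pos1(id97) recv 79: drop
Round 3: pos4(id21) recv 97: fwd; pos1(id97) recv 89: drop
Round 4: pos5(id89) recv 97: fwd
Round 5: pos6(id79) recv 97: fwd
Round 6: pos0(id17) recv 97: fwd
Round 7: pos1(id97) recv 97: ELECTED
Message ID 89 originates at pos 5; dropped at pos 1 in round 3

Answer: 3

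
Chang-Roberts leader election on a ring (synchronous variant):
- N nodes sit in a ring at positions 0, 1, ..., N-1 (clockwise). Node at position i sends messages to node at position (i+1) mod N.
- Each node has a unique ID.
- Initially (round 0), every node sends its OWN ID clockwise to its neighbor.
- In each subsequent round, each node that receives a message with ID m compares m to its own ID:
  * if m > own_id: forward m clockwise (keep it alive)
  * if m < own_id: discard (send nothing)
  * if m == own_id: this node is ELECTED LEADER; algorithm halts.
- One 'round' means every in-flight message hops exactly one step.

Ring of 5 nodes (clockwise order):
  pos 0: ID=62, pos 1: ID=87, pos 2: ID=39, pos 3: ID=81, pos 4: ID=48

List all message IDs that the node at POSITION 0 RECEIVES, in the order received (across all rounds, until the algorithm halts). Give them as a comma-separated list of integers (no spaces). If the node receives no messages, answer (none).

Answer: 48,81,87

Derivation:
Round 1: pos1(id87) recv 62: drop; pos2(id39) recv 87: fwd; pos3(id81) recv 39: drop; pos4(id48) recv 81: fwd; pos0(id62) recv 48: drop
Round 2: pos3(id81) recv 87: fwd; pos0(id62) recv 81: fwd
Round 3: pos4(id48) recv 87: fwd; pos1(id87) recv 81: drop
Round 4: pos0(id62) recv 87: fwd
Round 5: pos1(id87) recv 87: ELECTED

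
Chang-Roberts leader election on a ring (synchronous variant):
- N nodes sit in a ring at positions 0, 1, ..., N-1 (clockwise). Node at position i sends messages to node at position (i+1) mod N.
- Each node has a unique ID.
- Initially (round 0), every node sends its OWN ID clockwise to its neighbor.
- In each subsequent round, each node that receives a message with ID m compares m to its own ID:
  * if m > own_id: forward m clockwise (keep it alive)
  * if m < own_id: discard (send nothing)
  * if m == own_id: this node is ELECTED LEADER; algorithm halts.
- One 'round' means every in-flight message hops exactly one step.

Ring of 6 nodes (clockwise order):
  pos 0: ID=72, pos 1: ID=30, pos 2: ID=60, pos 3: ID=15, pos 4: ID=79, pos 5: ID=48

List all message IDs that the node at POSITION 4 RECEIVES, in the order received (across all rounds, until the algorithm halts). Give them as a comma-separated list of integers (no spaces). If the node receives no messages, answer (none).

Round 1: pos1(id30) recv 72: fwd; pos2(id60) recv 30: drop; pos3(id15) recv 60: fwd; pos4(id79) recv 15: drop; pos5(id48) recv 79: fwd; pos0(id72) recv 48: drop
Round 2: pos2(id60) recv 72: fwd; pos4(id79) recv 60: drop; pos0(id72) recv 79: fwd
Round 3: pos3(id15) recv 72: fwd; pos1(id30) recv 79: fwd
Round 4: pos4(id79) recv 72: drop; pos2(id60) recv 79: fwd
Round 5: pos3(id15) recv 79: fwd
Round 6: pos4(id79) recv 79: ELECTED

Answer: 15,60,72,79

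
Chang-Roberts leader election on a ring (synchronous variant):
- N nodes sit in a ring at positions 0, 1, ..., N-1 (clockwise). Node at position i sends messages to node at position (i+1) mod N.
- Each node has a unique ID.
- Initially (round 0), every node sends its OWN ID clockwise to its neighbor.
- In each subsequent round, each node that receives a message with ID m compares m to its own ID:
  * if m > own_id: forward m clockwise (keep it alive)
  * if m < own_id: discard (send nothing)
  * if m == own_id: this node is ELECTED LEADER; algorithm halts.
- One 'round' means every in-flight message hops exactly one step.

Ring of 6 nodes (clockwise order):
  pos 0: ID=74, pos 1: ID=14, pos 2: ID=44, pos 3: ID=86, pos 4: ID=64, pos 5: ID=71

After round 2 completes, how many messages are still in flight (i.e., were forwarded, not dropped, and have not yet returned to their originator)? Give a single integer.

Round 1: pos1(id14) recv 74: fwd; pos2(id44) recv 14: drop; pos3(id86) recv 44: drop; pos4(id64) recv 86: fwd; pos5(id71) recv 64: drop; pos0(id74) recv 71: drop
Round 2: pos2(id44) recv 74: fwd; pos5(id71) recv 86: fwd
After round 2: 2 messages still in flight

Answer: 2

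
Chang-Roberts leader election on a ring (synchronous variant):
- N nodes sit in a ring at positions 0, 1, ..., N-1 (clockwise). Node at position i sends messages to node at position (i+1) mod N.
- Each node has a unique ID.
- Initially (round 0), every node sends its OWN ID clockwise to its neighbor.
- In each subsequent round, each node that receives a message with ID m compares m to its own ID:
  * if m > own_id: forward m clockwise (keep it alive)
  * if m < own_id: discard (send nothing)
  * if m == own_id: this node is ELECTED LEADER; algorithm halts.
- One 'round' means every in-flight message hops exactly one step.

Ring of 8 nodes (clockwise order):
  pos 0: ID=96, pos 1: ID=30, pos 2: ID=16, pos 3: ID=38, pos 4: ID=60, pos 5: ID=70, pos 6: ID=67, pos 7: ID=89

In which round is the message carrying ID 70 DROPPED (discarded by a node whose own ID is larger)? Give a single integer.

Round 1: pos1(id30) recv 96: fwd; pos2(id16) recv 30: fwd; pos3(id38) recv 16: drop; pos4(id60) recv 38: drop; pos5(id70) recv 60: drop; pos6(id67) recv 70: fwd; pos7(id89) recv 67: drop; pos0(id96) recv 89: drop
Round 2: pos2(id16) recv 96: fwd; pos3(id38) recv 30: drop; pos7(id89) recv 70: drop
Round 3: pos3(id38) recv 96: fwd
Round 4: pos4(id60) recv 96: fwd
Round 5: pos5(id70) recv 96: fwd
Round 6: pos6(id67) recv 96: fwd
Round 7: pos7(id89) recv 96: fwd
Round 8: pos0(id96) recv 96: ELECTED
Message ID 70 originates at pos 5; dropped at pos 7 in round 2

Answer: 2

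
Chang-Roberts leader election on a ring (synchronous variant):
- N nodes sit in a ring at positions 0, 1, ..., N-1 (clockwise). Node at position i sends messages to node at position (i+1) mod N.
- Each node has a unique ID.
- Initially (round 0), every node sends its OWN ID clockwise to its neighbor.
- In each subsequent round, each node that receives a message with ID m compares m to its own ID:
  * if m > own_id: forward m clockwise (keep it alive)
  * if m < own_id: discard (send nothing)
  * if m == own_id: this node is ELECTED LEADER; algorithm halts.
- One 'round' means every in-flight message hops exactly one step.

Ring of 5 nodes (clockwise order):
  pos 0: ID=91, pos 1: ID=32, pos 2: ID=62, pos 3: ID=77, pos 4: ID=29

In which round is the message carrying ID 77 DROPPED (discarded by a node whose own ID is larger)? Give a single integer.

Answer: 2

Derivation:
Round 1: pos1(id32) recv 91: fwd; pos2(id62) recv 32: drop; pos3(id77) recv 62: drop; pos4(id29) recv 77: fwd; pos0(id91) recv 29: drop
Round 2: pos2(id62) recv 91: fwd; pos0(id91) recv 77: drop
Round 3: pos3(id77) recv 91: fwd
Round 4: pos4(id29) recv 91: fwd
Round 5: pos0(id91) recv 91: ELECTED
Message ID 77 originates at pos 3; dropped at pos 0 in round 2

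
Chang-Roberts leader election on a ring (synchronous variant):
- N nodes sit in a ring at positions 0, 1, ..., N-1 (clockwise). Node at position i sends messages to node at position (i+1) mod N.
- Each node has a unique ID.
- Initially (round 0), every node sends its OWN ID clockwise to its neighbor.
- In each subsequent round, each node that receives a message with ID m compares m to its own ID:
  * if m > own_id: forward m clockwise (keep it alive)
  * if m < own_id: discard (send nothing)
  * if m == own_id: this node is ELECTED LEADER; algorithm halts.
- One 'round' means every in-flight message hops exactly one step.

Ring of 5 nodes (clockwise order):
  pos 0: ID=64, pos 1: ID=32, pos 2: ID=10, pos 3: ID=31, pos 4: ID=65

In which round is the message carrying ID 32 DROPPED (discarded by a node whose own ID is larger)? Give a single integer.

Answer: 3

Derivation:
Round 1: pos1(id32) recv 64: fwd; pos2(id10) recv 32: fwd; pos3(id31) recv 10: drop; pos4(id65) recv 31: drop; pos0(id64) recv 65: fwd
Round 2: pos2(id10) recv 64: fwd; pos3(id31) recv 32: fwd; pos1(id32) recv 65: fwd
Round 3: pos3(id31) recv 64: fwd; pos4(id65) recv 32: drop; pos2(id10) recv 65: fwd
Round 4: pos4(id65) recv 64: drop; pos3(id31) recv 65: fwd
Round 5: pos4(id65) recv 65: ELECTED
Message ID 32 originates at pos 1; dropped at pos 4 in round 3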